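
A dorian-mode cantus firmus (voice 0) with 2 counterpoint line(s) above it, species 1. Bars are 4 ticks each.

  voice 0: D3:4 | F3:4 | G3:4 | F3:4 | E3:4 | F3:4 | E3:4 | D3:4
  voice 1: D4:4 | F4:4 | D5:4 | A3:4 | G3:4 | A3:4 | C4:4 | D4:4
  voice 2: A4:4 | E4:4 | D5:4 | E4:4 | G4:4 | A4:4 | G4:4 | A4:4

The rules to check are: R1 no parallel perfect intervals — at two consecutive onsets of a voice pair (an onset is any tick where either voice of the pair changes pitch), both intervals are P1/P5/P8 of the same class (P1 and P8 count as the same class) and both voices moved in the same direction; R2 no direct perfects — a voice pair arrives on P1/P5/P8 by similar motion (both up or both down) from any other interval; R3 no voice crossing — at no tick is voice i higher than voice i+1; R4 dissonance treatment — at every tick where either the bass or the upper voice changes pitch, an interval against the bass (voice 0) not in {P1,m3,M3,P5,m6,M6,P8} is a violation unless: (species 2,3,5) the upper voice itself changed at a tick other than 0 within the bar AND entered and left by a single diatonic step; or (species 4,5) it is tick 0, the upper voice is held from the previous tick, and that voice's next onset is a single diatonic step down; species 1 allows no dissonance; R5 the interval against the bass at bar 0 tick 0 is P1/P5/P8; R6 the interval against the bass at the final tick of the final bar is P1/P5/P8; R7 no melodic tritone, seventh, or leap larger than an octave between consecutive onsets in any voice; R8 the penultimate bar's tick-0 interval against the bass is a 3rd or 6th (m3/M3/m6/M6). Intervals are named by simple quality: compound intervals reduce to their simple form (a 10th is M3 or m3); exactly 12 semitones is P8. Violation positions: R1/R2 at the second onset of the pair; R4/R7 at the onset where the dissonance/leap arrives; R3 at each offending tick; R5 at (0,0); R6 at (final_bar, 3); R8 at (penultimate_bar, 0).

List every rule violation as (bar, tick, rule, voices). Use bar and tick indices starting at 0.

(1, 0, R1, (0, 1))
(1, 0, R3, (1, 2))
(1, 0, R4, (0, 2))
(1, 1, R3, (1, 2))
(1, 2, R3, (1, 2))
(1, 3, R3, (1, 2))
(2, 0, R2, (0, 1))
(2, 0, R2, (0, 2))
(2, 0, R2, (1, 2))
(2, 0, R7, (2,))
(3, 0, R2, (1, 2))
(3, 0, R4, (0, 2))
(3, 0, R7, (1,))
(3, 0, R7, (2,))
(5, 0, R1, (1, 2))
(7, 0, R1, (1, 2))

bar 0: v0=D3 v1=D4 v2=A4 downbeat P5
bar 1: v0=F3 v1=F4 v2=E4 downbeat M7
bar 2: v0=G3 v1=D5 v2=D5 downbeat P5
bar 3: v0=F3 v1=A3 v2=E4 downbeat M7
bar 4: v0=E3 v1=G3 v2=G4 downbeat m3
bar 5: v0=F3 v1=A3 v2=A4 downbeat M3
bar 6: v0=E3 v1=C4 v2=G4 downbeat m3
bar 7: v0=D3 v1=D4 v2=A4 downbeat P5
  -> R1 @ bar 1 tick 0 v(0, 1): D3/D4 P8 -> F3/F4 P8 similar
  -> R3 @ bar 1 tick 0 v(1, 2): F4 above E4
  -> R4 @ bar 1 tick 0 v(0, 2): F3/E4 M7 untreated
  -> R3 @ bar 1 tick 1 v(1, 2): F4 above E4
  -> R3 @ bar 1 tick 2 v(1, 2): F4 above E4
  -> R3 @ bar 1 tick 3 v(1, 2): F4 above E4
  -> R2 @ bar 2 tick 0 v(0, 1): F3/F4 P8 -> G3/D5 P5 similar
  -> R2 @ bar 2 tick 0 v(0, 2): F3/E4 M7 -> G3/D5 P5 similar
  -> R2 @ bar 2 tick 0 v(1, 2): F4/E4 m2 -> D5/D5 P1 similar
  -> R7 @ bar 2 tick 0 v(2,): E4->D5 leap 10st
  -> R2 @ bar 3 tick 0 v(1, 2): D5/D5 P1 -> A3/E4 P5 similar
  -> R4 @ bar 3 tick 0 v(0, 2): F3/E4 M7 untreated
  -> R7 @ bar 3 tick 0 v(1,): D5->A3 leap 17st
  -> R7 @ bar 3 tick 0 v(2,): D5->E4 leap 10st
  -> R1 @ bar 5 tick 0 v(1, 2): G3/G4 P8 -> A3/A4 P8 similar
  -> R1 @ bar 7 tick 0 v(1, 2): C4/G4 P5 -> D4/A4 P5 similar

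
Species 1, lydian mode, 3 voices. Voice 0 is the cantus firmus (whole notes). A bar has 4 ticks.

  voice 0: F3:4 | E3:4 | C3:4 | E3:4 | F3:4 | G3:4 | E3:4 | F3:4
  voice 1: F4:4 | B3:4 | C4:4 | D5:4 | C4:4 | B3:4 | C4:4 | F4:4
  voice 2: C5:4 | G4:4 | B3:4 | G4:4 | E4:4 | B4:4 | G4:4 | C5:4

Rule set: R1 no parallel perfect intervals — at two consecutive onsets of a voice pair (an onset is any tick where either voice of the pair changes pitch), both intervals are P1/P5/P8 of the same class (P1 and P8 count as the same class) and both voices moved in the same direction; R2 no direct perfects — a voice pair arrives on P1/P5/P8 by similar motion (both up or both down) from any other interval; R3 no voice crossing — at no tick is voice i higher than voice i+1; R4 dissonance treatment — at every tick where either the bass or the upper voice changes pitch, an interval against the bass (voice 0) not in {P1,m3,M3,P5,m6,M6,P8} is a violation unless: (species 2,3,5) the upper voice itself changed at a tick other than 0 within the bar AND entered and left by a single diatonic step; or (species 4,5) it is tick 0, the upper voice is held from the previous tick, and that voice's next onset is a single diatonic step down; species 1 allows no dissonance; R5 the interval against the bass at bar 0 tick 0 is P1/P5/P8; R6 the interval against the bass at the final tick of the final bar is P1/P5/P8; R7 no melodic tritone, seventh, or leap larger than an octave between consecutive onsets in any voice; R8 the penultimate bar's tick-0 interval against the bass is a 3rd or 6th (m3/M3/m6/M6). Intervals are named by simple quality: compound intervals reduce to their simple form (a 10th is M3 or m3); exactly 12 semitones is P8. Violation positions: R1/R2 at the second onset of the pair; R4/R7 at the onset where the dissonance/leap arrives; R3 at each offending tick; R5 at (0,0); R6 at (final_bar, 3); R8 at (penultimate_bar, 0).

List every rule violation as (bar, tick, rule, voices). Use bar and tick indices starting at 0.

bar 0: v0=F3 v1=F4 v2=C5 downbeat P5
bar 1: v0=E3 v1=B3 v2=G4 downbeat m3
bar 2: v0=C3 v1=C4 v2=B3 downbeat M7
bar 3: v0=E3 v1=D5 v2=G4 downbeat m3
bar 4: v0=F3 v1=C4 v2=E4 downbeat M7
bar 5: v0=G3 v1=B3 v2=B4 downbeat M3
bar 6: v0=E3 v1=C4 v2=G4 downbeat m3
bar 7: v0=F3 v1=F4 v2=C5 downbeat P5
  -> R2 @ bar 1 tick 0 v(0, 1): F3/F4 P8 -> E3/B3 P5 similar
  -> R7 @ bar 1 tick 0 v(1,): F4->B3 leap 6st
  -> R3 @ bar 2 tick 0 v(1, 2): C4 above B3
  -> R4 @ bar 2 tick 0 v(0, 2): C3/B3 M7 untreated
  -> R3 @ bar 2 tick 1 v(1, 2): C4 above B3
  -> R3 @ bar 2 tick 2 v(1, 2): C4 above B3
  -> R3 @ bar 2 tick 3 v(1, 2): C4 above B3
  -> R2 @ bar 3 tick 0 v(1, 2): C4/B3 m2 -> D5/G4 P5 similar
  -> R3 @ bar 3 tick 0 v(1, 2): D5 above G4
  -> R4 @ bar 3 tick 0 v(0, 1): E3/D5 m7 untreated
  -> R7 @ bar 3 tick 0 v(1,): C4->D5 leap 14st
  -> R3 @ bar 3 tick 1 v(1, 2): D5 above G4
  -> R3 @ bar 3 tick 2 v(1, 2): D5 above G4
  -> R3 @ bar 3 tick 3 v(1, 2): D5 above G4
  -> R4 @ bar 4 tick 0 v(0, 2): F3/E4 M7 untreated
  -> R7 @ bar 4 tick 0 v(1,): D5->C4 leap 14st
  -> R1 @ bar 7 tick 0 v(1, 2): C4/G4 P5 -> F4/C5 P5 similar
  -> R2 @ bar 7 tick 0 v(0, 1): E3/C4 m6 -> F3/F4 P8 similar
  -> R2 @ bar 7 tick 0 v(0, 2): E3/G4 m3 -> F3/C5 P5 similar

(1, 0, R2, (0, 1))
(1, 0, R7, (1,))
(2, 0, R3, (1, 2))
(2, 0, R4, (0, 2))
(2, 1, R3, (1, 2))
(2, 2, R3, (1, 2))
(2, 3, R3, (1, 2))
(3, 0, R2, (1, 2))
(3, 0, R3, (1, 2))
(3, 0, R4, (0, 1))
(3, 0, R7, (1,))
(3, 1, R3, (1, 2))
(3, 2, R3, (1, 2))
(3, 3, R3, (1, 2))
(4, 0, R4, (0, 2))
(4, 0, R7, (1,))
(7, 0, R1, (1, 2))
(7, 0, R2, (0, 1))
(7, 0, R2, (0, 2))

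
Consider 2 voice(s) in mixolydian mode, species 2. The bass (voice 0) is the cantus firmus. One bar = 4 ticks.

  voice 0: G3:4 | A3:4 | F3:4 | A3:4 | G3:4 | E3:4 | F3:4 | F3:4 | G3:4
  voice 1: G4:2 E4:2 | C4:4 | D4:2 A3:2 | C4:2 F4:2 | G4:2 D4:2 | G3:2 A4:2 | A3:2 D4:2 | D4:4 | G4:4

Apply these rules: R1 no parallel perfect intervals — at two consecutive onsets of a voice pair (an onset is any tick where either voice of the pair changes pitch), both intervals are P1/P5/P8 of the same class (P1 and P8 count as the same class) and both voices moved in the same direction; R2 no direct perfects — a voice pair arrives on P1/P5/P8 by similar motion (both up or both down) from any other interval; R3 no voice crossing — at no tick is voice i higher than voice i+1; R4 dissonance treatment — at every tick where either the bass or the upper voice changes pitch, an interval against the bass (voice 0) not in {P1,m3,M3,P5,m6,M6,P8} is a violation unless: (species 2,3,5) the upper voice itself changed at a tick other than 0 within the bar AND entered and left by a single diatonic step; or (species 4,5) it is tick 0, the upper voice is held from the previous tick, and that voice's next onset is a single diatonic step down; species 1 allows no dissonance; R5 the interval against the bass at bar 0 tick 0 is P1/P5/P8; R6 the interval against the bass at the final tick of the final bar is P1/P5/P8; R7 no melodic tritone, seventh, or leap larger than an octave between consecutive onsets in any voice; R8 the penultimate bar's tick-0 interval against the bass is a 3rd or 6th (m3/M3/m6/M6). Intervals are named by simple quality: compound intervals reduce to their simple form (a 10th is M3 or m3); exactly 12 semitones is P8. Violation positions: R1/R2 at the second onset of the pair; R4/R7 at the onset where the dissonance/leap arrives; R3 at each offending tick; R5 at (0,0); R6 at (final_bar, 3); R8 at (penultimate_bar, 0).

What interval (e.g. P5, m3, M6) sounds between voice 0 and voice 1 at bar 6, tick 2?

M6

voice 0=F3 voice 1=D4 -> M6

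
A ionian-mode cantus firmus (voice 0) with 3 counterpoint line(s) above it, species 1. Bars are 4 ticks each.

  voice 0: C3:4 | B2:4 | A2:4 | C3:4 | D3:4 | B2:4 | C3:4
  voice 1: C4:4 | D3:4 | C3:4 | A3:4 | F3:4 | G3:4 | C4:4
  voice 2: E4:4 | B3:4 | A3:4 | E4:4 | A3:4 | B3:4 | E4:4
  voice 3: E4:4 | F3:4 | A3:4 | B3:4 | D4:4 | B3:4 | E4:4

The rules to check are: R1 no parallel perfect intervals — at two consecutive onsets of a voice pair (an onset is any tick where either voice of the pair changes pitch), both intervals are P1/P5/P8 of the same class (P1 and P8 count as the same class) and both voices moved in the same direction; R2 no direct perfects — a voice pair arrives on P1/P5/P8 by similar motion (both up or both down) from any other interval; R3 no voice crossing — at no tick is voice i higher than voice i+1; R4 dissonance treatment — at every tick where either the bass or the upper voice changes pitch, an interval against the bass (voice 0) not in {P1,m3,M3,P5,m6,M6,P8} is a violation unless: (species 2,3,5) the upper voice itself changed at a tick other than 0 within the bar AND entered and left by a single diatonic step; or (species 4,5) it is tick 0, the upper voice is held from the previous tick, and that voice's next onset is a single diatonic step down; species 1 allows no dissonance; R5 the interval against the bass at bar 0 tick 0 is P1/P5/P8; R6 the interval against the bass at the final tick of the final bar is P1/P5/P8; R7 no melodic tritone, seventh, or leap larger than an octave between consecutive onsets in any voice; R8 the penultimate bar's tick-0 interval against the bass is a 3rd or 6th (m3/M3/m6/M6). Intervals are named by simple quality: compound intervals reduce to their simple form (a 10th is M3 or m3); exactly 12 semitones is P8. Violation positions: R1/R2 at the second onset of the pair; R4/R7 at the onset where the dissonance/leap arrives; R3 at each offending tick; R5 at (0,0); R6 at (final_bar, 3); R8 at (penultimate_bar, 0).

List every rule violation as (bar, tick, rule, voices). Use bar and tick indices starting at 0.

(0, 0, R5, (0, 2))
(0, 0, R5, (0, 3))
(1, 0, R2, (0, 2))
(1, 0, R3, (2, 3))
(1, 0, R4, (0, 3))
(1, 0, R7, (1,))
(1, 0, R7, (3,))
(1, 1, R3, (2, 3))
(1, 2, R3, (2, 3))
(1, 3, R3, (2, 3))
(2, 0, R1, (0, 2))
(3, 0, R2, (1, 2))
(3, 0, R3, (2, 3))
(3, 0, R4, (0, 3))
(3, 1, R3, (2, 3))
(3, 2, R3, (2, 3))
(3, 3, R3, (2, 3))
(4, 0, R2, (0, 3))
(5, 0, R1, (0, 3))
(5, 0, R8, (0, 2))
(5, 0, R8, (0, 3))
(6, 0, R1, (2, 3))
(6, 0, R2, (0, 1))
(6, 3, R6, (0, 2))
(6, 3, R6, (0, 3))

bar 0: v0=C3 v1=C4 v2=E4 v3=E4 downbeat M3
bar 1: v0=B2 v1=D3 v2=B3 v3=F3 downbeat TT
bar 2: v0=A2 v1=C3 v2=A3 v3=A3 downbeat P8
bar 3: v0=C3 v1=A3 v2=E4 v3=B3 downbeat M7
bar 4: v0=D3 v1=F3 v2=A3 v3=D4 downbeat P8
bar 5: v0=B2 v1=G3 v2=B3 v3=B3 downbeat P8
bar 6: v0=C3 v1=C4 v2=E4 v3=E4 downbeat M3
  -> R5 @ bar 0 tick 0 v(0, 2): opens on M3
  -> R5 @ bar 0 tick 0 v(0, 3): opens on M3
  -> R2 @ bar 1 tick 0 v(0, 2): C3/E4 M3 -> B2/B3 P8 similar
  -> R3 @ bar 1 tick 0 v(2, 3): B3 above F3
  -> R4 @ bar 1 tick 0 v(0, 3): B2/F3 TT untreated
  -> R7 @ bar 1 tick 0 v(1,): C4->D3 leap 10st
  -> R7 @ bar 1 tick 0 v(3,): E4->F3 leap 11st
  -> R3 @ bar 1 tick 1 v(2, 3): B3 above F3
  -> R3 @ bar 1 tick 2 v(2, 3): B3 above F3
  -> R3 @ bar 1 tick 3 v(2, 3): B3 above F3
  -> R1 @ bar 2 tick 0 v(0, 2): B2/B3 P8 -> A2/A3 P8 similar
  -> R2 @ bar 3 tick 0 v(1, 2): C3/A3 M6 -> A3/E4 P5 similar
  -> R3 @ bar 3 tick 0 v(2, 3): E4 above B3
  -> R4 @ bar 3 tick 0 v(0, 3): C3/B3 M7 untreated
  -> R3 @ bar 3 tick 1 v(2, 3): E4 above B3
  -> R3 @ bar 3 tick 2 v(2, 3): E4 above B3
  -> R3 @ bar 3 tick 3 v(2, 3): E4 above B3
  -> R2 @ bar 4 tick 0 v(0, 3): C3/B3 M7 -> D3/D4 P8 similar
  -> R1 @ bar 5 tick 0 v(0, 3): D3/D4 P8 -> B2/B3 P8 similar
  -> R8 @ bar 5 tick 0 v(0, 2): penult P8 not 3rd/6th
  -> R8 @ bar 5 tick 0 v(0, 3): penult P8 not 3rd/6th
  -> R1 @ bar 6 tick 0 v(2, 3): B3/B3 P1 -> E4/E4 P1 similar
  -> R2 @ bar 6 tick 0 v(0, 1): B2/G3 m6 -> C3/C4 P8 similar
  -> R6 @ bar 6 tick 3 v(0, 2): closes on M3
  -> R6 @ bar 6 tick 3 v(0, 3): closes on M3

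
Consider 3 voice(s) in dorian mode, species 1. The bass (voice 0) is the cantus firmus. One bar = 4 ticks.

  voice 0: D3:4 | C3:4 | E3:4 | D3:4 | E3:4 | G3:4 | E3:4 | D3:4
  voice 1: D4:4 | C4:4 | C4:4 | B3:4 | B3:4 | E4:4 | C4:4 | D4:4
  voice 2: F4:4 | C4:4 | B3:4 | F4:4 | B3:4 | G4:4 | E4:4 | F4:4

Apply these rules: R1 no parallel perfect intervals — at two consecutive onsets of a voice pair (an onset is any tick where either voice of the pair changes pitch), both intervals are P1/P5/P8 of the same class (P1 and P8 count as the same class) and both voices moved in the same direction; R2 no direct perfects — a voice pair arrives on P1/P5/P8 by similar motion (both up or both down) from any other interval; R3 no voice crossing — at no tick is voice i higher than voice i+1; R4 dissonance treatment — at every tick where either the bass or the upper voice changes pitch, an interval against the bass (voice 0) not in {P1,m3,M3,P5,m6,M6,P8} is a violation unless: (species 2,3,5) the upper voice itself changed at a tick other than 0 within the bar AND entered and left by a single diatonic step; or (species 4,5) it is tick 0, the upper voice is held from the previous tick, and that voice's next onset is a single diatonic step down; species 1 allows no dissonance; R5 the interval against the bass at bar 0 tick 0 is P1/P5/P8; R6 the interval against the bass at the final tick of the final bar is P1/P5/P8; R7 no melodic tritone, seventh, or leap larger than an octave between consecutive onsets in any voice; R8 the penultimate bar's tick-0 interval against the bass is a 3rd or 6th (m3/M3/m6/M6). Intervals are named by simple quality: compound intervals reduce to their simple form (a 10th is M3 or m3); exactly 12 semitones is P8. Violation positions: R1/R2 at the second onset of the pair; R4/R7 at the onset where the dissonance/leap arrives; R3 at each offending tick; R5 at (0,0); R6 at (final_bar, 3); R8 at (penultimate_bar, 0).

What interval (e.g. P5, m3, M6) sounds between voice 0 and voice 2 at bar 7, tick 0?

voice 0=D3 voice 2=F4 -> m3

m3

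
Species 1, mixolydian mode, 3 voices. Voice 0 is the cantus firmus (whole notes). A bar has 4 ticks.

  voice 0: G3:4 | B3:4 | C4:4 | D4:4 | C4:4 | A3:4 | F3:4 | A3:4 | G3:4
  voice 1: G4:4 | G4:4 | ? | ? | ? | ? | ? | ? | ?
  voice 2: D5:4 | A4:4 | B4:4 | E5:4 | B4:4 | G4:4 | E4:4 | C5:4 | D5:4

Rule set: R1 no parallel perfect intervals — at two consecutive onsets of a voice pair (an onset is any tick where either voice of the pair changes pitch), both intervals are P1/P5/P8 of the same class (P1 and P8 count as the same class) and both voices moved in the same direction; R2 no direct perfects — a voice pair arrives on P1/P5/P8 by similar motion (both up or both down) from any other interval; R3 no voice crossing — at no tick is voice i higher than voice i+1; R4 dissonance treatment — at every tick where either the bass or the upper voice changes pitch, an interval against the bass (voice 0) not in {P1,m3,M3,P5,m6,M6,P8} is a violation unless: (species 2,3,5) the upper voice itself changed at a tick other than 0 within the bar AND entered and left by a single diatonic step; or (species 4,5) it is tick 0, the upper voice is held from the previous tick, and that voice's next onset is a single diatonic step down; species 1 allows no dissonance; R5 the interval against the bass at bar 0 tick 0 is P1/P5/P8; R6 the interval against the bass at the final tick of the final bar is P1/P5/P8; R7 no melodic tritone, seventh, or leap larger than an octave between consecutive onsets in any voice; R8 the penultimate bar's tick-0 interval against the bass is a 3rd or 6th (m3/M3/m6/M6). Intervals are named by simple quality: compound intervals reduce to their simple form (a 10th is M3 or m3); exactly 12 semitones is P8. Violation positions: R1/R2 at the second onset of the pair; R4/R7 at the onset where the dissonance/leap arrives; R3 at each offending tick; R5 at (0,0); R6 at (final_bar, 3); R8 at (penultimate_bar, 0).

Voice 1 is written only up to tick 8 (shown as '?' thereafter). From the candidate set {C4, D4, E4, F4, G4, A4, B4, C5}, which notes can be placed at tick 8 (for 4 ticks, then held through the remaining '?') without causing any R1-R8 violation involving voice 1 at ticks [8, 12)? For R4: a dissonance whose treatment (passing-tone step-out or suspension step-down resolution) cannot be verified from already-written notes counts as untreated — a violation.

{A4, C4, E4, G4}

C4: legal
D4: violates R4
E4: legal
F4: violates R4
G4: legal
A4: legal
B4: violates R2,R4
C5: violates R2,R3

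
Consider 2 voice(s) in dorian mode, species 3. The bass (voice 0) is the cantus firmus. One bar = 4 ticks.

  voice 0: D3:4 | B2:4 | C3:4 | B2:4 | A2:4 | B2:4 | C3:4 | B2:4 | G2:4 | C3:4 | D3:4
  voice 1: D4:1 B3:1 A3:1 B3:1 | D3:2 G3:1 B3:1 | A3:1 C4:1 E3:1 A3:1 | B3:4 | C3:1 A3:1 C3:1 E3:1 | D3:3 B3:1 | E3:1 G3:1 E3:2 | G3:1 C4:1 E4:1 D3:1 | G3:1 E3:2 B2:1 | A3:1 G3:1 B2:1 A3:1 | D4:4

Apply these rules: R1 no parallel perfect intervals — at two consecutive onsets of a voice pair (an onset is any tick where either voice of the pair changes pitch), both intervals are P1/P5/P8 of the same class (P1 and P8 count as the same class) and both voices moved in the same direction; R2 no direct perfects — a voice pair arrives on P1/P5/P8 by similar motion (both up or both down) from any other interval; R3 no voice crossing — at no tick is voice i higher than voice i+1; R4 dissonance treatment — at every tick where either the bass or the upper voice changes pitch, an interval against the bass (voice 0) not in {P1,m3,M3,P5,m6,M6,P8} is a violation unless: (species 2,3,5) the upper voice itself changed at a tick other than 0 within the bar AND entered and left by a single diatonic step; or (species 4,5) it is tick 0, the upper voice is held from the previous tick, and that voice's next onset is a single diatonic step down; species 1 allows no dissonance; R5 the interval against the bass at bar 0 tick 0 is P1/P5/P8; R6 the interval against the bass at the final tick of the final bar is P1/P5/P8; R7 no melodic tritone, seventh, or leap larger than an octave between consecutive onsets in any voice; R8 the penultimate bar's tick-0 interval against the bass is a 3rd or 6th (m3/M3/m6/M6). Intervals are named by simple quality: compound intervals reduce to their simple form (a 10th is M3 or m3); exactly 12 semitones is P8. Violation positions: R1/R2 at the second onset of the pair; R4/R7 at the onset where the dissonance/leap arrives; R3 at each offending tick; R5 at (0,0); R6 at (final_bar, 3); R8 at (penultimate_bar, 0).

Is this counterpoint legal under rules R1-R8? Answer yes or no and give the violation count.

No (9 violations)

bar 0: v0=D3 v1=D4 (P8)
bar 1: v0=B2 v1=D3 (m3)
bar 2: v0=C3 v1=A3 (M6)
bar 3: v0=B2 v1=B3 (P8)
bar 4: v0=A2 v1=C3 (m3)
bar 5: v0=B2 v1=D3 (m3)
bar 6: v0=C3 v1=E3 (M3)
bar 7: v0=B2 v1=G3 (m6)
bar 8: v0=G2 v1=G3 (P8)
bar 9: v0=C3 v1=A3 (M6)
bar 10: v0=D3 v1=D4 (P8)
  R7 @ bar4.0: B3->C3 leap 11st
  R4 @ bar7.1: B2/C4 m2 untreated
  R4 @ bar7.2: B2/E4 P4 untreated
  R7 @ bar7.3: E4->D3 leap 14st
  R7 @ bar9.0: B2->A3 leap 10st
  R3 @ bar9.2: C3 above B2
  R4 @ bar9.2: C3/B2 m2 untreated
  R7 @ bar9.3: B2->A3 leap 10st
  R2 @ bar10.0: C3/A3 M6 -> D3/D4 P8 similar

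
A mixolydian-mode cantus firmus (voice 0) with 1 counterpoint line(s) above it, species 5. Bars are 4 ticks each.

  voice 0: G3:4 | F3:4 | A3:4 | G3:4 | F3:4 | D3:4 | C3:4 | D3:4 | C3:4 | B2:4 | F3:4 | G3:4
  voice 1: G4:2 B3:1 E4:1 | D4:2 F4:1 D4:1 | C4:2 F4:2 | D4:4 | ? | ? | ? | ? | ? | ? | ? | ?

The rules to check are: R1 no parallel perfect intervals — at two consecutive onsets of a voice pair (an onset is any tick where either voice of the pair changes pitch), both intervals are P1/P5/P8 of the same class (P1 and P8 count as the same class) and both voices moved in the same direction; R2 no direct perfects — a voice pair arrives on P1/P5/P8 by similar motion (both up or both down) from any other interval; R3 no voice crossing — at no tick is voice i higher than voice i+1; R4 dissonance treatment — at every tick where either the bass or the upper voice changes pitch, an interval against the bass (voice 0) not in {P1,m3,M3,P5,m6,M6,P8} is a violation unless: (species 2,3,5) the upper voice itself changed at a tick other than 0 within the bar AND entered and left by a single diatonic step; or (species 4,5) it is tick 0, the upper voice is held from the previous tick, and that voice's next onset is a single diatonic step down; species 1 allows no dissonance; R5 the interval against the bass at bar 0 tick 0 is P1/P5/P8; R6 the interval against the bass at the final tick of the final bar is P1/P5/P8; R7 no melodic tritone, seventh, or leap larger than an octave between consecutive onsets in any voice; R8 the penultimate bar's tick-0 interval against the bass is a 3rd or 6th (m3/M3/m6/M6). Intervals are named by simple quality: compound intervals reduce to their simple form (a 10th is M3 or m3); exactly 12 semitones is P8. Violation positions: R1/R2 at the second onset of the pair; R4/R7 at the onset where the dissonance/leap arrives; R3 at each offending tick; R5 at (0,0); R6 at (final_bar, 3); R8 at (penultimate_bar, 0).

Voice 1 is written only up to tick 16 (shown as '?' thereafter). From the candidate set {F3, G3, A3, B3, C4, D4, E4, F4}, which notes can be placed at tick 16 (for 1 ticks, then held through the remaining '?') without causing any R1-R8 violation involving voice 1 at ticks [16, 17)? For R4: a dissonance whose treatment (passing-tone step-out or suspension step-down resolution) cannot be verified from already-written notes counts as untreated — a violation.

{A3, D4, F4}

F3: violates R2
G3: violates R4
A3: legal
B3: violates R4
C4: violates R1
D4: legal
E4: violates R4
F4: legal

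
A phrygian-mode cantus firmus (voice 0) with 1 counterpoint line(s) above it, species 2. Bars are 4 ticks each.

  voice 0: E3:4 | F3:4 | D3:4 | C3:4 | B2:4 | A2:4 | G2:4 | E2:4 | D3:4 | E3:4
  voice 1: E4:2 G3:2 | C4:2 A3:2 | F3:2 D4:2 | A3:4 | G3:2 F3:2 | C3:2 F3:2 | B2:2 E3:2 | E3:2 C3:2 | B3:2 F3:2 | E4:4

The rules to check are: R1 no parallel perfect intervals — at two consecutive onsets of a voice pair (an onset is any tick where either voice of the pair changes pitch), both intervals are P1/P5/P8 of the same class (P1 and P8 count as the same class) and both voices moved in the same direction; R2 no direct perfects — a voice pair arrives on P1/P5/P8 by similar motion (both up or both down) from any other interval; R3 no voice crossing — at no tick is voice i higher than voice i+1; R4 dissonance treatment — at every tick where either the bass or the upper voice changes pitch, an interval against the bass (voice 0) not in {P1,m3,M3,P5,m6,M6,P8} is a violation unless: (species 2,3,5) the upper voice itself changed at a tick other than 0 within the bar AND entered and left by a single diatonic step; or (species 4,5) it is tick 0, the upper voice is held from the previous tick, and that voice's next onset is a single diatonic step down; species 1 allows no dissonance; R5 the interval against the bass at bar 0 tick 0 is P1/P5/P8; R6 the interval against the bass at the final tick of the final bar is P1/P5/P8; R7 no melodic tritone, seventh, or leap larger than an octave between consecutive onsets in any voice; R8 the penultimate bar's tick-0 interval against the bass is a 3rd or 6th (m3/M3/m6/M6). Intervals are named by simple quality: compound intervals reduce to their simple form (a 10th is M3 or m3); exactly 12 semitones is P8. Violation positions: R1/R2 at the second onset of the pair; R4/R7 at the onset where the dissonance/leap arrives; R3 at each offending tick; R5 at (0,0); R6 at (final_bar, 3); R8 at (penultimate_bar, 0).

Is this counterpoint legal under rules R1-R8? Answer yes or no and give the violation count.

bar 0: v0=E3 v1=E4 (P8)
bar 1: v0=F3 v1=C4 (P5)
bar 2: v0=D3 v1=F3 (m3)
bar 3: v0=C3 v1=A3 (M6)
bar 4: v0=B2 v1=G3 (m6)
bar 5: v0=A2 v1=C3 (m3)
bar 6: v0=G2 v1=B2 (M3)
bar 7: v0=E2 v1=E3 (P8)
bar 8: v0=D3 v1=B3 (M6)
bar 9: v0=E3 v1=E4 (P8)
  R2 @ bar1.0: E3/G3 m3 -> F3/C4 P5 similar
  R4 @ bar4.2: B2/F3 TT untreated
  R7 @ bar6.0: F3->B2 leap 6st
  R7 @ bar8.0: E2->D3 leap 10st
  R7 @ bar8.0: C3->B3 leap 11st
  R7 @ bar8.2: B3->F3 leap 6st
  R2 @ bar9.0: D3/F3 m3 -> E3/E4 P8 similar
  R7 @ bar9.0: F3->E4 leap 11st

No (8 violations)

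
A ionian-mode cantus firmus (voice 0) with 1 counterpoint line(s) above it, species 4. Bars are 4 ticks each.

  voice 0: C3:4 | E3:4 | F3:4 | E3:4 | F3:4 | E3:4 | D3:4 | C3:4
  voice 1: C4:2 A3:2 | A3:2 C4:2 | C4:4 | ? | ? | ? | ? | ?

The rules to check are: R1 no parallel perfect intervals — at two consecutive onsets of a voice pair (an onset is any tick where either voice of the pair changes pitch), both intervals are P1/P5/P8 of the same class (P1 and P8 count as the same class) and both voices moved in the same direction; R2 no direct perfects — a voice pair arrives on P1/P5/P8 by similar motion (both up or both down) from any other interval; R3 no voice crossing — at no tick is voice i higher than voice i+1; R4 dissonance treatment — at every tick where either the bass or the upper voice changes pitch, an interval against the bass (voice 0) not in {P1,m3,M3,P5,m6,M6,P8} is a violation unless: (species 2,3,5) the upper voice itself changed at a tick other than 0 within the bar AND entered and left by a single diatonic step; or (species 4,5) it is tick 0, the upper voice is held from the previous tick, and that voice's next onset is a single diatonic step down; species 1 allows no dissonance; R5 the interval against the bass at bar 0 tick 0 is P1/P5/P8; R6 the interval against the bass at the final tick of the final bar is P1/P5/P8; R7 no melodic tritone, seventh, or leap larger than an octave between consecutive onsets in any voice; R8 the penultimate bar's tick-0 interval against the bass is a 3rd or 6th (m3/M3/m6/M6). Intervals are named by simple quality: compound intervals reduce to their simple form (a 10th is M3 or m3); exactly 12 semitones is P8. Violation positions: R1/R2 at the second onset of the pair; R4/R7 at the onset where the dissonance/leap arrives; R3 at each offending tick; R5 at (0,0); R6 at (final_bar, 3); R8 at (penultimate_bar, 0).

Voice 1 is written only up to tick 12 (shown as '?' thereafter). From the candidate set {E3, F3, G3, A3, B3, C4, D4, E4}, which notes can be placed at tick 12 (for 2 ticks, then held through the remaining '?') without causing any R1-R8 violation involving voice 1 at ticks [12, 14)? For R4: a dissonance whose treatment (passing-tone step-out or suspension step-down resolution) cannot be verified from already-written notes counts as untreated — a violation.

{C4, E4, G3}

E3: violates R2
F3: violates R4
G3: legal
A3: violates R4
B3: violates R1
C4: legal
D4: violates R4
E4: legal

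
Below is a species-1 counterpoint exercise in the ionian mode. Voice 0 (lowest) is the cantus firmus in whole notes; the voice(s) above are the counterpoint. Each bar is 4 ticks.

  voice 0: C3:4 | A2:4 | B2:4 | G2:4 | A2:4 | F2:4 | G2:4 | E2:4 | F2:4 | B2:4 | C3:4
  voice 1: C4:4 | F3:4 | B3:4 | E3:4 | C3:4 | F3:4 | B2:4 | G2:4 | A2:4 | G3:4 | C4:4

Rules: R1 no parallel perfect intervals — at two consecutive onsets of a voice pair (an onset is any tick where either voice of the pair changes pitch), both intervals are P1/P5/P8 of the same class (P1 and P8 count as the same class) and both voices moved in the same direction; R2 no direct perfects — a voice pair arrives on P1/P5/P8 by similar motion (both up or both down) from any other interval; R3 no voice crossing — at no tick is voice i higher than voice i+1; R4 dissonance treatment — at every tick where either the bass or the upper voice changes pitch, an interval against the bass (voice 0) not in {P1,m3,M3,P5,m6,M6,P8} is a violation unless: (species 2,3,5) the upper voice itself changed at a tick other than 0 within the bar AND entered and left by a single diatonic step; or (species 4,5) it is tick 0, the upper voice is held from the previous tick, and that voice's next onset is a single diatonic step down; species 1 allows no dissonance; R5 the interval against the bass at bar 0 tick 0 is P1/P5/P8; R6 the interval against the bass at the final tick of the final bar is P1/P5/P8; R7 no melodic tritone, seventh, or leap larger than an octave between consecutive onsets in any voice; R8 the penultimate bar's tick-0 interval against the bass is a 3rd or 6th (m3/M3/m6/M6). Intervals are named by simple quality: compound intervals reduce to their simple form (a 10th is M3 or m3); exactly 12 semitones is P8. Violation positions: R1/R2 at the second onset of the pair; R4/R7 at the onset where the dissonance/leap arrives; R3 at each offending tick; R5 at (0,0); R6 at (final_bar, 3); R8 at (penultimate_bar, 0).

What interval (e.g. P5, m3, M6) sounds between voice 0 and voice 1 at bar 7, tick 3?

voice 0=E2 voice 1=G2 -> m3

m3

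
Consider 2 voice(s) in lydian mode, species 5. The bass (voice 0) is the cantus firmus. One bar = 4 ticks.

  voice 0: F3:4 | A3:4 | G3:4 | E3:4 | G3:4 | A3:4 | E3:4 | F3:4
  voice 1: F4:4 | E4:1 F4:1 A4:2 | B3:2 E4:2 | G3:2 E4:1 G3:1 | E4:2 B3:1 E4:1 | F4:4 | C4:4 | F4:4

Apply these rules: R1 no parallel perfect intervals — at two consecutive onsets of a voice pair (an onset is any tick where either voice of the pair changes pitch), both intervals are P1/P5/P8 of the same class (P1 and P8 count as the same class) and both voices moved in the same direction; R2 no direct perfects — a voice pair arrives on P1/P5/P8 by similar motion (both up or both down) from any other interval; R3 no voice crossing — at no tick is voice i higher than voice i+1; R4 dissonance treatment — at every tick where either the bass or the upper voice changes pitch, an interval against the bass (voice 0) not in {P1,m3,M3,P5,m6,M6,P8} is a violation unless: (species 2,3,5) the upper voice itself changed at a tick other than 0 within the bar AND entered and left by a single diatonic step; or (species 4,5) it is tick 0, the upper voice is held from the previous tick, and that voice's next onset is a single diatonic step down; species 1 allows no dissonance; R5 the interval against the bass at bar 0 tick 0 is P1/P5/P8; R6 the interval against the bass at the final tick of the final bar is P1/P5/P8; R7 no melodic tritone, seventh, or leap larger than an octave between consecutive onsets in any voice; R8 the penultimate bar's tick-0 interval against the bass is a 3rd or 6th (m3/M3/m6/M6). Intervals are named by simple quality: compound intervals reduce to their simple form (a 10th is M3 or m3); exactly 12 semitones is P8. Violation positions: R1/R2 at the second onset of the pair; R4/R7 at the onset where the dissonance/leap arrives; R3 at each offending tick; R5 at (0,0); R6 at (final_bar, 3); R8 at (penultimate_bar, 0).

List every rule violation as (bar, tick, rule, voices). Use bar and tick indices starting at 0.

(2, 0, R7, (1,))
(7, 0, R2, (0, 1))

bar 0: v0=F3 v1=F4 downbeat P8
bar 1: v0=A3 v1=E4 downbeat P5
bar 2: v0=G3 v1=B3 downbeat M3
bar 3: v0=E3 v1=G3 downbeat m3
bar 4: v0=G3 v1=E4 downbeat M6
bar 5: v0=A3 v1=F4 downbeat m6
bar 6: v0=E3 v1=C4 downbeat m6
bar 7: v0=F3 v1=F4 downbeat P8
  -> R7 @ bar 2 tick 0 v(1,): A4->B3 leap 10st
  -> R2 @ bar 7 tick 0 v(0, 1): E3/C4 m6 -> F3/F4 P8 similar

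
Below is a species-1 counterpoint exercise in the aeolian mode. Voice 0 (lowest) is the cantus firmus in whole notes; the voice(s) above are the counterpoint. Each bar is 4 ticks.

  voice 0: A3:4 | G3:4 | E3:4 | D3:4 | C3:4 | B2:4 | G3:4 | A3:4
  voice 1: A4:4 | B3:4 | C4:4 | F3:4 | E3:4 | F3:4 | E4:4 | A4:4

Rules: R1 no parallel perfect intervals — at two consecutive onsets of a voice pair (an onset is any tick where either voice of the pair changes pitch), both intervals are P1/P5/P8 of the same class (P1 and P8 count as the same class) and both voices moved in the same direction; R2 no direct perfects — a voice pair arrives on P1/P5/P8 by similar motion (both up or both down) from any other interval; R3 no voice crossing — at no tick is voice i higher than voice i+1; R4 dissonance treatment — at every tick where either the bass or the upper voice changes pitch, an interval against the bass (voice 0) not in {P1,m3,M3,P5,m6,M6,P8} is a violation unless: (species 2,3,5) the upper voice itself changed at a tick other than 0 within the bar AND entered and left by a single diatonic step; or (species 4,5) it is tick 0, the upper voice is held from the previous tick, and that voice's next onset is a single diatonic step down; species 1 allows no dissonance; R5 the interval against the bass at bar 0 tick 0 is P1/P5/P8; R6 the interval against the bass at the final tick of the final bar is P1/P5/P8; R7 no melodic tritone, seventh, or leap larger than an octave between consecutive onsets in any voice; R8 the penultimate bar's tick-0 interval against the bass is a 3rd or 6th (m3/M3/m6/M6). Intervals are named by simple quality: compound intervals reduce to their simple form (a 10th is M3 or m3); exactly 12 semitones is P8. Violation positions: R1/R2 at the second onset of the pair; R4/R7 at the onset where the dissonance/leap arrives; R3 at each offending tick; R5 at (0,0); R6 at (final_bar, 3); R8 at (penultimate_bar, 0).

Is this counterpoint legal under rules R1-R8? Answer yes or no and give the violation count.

No (4 violations)

bar 0: v0=A3 v1=A4 (P8)
bar 1: v0=G3 v1=B3 (M3)
bar 2: v0=E3 v1=C4 (m6)
bar 3: v0=D3 v1=F3 (m3)
bar 4: v0=C3 v1=E3 (M3)
bar 5: v0=B2 v1=F3 (TT)
bar 6: v0=G3 v1=E4 (M6)
bar 7: v0=A3 v1=A4 (P8)
  R7 @ bar1.0: A4->B3 leap 10st
  R4 @ bar5.0: B2/F3 TT untreated
  R7 @ bar6.0: F3->E4 leap 11st
  R2 @ bar7.0: G3/E4 M6 -> A3/A4 P8 similar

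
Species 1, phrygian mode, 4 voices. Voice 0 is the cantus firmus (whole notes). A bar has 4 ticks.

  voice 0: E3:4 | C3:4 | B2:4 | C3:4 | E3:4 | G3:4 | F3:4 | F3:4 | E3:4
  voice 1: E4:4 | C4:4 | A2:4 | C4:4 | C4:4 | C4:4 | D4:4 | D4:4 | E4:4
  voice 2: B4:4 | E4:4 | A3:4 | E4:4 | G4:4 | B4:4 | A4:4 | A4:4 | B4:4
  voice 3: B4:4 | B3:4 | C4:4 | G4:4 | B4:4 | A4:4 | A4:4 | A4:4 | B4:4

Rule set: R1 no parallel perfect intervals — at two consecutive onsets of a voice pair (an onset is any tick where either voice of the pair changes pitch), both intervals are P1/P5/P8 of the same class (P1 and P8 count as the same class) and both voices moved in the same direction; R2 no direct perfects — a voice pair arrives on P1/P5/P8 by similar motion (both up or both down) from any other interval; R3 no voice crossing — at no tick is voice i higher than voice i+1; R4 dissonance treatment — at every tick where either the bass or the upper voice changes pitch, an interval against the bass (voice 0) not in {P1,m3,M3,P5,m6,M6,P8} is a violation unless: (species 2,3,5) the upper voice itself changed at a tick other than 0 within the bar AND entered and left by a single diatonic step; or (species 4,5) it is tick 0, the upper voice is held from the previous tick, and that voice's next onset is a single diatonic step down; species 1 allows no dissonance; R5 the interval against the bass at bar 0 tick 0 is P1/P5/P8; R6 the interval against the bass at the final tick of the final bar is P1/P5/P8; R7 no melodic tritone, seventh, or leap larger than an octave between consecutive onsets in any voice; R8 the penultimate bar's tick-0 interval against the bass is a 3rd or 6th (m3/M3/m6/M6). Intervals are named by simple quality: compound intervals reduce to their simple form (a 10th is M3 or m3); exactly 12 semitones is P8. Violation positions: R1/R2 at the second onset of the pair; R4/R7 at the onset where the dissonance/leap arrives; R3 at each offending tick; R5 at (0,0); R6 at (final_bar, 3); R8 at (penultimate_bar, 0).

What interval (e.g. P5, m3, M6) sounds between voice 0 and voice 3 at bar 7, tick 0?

M3

voice 0=F3 voice 3=A4 -> M3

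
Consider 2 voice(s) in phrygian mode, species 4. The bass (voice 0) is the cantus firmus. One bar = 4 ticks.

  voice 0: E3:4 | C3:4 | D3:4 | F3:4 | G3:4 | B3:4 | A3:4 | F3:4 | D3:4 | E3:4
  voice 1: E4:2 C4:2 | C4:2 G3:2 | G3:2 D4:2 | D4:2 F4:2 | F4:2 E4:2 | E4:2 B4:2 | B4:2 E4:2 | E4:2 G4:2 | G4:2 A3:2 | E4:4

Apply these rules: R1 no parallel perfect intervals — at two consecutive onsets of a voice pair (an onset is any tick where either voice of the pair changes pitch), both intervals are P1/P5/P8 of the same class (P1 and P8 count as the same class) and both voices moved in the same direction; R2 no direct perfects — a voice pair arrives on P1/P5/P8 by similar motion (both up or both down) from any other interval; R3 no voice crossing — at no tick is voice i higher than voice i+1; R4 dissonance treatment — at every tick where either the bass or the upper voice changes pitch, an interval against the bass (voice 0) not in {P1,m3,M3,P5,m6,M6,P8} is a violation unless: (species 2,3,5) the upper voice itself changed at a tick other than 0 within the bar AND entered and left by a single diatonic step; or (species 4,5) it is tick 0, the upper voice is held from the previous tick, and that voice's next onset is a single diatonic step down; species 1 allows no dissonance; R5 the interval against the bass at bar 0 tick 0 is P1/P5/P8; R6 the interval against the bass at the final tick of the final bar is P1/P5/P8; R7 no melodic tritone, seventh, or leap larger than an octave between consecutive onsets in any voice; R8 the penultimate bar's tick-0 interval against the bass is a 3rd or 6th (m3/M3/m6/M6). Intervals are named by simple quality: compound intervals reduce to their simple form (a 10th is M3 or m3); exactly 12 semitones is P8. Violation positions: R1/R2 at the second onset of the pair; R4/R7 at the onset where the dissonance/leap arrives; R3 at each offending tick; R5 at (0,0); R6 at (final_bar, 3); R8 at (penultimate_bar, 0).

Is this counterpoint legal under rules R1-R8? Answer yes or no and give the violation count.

No (9 violations)

bar 0: v0=E3 v1=E4 (P8)
bar 1: v0=C3 v1=C4 (P8)
bar 2: v0=D3 v1=G3 (P4)
bar 3: v0=F3 v1=D4 (M6)
bar 4: v0=G3 v1=F4 (m7)
bar 5: v0=B3 v1=E4 (P4)
bar 6: v0=A3 v1=B4 (M2)
bar 7: v0=F3 v1=E4 (M7)
bar 8: v0=D3 v1=G4 (P4)
bar 9: v0=E3 v1=E4 (P8)
  R4 @ bar2.0: D3/G3 P4 untreated
  R4 @ bar5.0: B3/E4 P4 untreated
  R4 @ bar6.0: A3/B4 M2 untreated
  R4 @ bar7.0: F3/E4 M7 untreated
  R4 @ bar7.2: F3/G4 M2 untreated
  R4 @ bar8.0: D3/G4 P4 untreated
  R8 @ bar8.0: penult P4 not 3rd/6th
  R7 @ bar8.2: G4->A3 leap 10st
  R2 @ bar9.0: D3/A3 P5 -> E3/E4 P8 similar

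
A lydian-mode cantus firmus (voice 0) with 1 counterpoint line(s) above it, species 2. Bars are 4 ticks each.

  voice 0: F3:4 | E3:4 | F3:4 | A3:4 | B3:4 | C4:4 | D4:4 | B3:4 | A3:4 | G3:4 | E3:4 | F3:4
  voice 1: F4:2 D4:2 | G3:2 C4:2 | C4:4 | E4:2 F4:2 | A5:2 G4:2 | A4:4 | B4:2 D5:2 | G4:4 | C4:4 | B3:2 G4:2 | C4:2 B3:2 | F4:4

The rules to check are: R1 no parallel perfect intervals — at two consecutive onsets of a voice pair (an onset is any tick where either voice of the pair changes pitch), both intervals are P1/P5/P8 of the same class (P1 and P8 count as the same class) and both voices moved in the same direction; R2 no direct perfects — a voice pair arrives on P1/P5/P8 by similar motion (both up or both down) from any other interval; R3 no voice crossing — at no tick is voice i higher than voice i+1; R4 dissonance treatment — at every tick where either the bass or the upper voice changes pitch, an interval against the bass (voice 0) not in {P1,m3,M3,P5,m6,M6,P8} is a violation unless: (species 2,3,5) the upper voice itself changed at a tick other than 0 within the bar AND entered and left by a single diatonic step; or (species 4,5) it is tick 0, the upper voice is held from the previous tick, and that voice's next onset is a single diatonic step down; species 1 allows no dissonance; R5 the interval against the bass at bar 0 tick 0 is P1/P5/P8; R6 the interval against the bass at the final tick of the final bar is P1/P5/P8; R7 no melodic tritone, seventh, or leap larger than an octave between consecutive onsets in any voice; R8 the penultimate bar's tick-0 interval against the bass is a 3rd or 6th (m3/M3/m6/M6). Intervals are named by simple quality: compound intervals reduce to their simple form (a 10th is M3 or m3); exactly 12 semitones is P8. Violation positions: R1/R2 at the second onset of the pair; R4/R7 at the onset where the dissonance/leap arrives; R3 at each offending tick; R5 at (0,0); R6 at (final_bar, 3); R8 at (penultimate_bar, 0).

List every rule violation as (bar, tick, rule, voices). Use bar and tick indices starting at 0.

bar 0: v0=F3 v1=F4 downbeat P8
bar 1: v0=E3 v1=G3 downbeat m3
bar 2: v0=F3 v1=C4 downbeat P5
bar 3: v0=A3 v1=E4 downbeat P5
bar 4: v0=B3 v1=A5 downbeat m7
bar 5: v0=C4 v1=A4 downbeat M6
bar 6: v0=D4 v1=B4 downbeat M6
bar 7: v0=B3 v1=G4 downbeat m6
bar 8: v0=A3 v1=C4 downbeat m3
bar 9: v0=G3 v1=B3 downbeat M3
bar 10: v0=E3 v1=C4 downbeat m6
bar 11: v0=F3 v1=F4 downbeat P8
  -> R1 @ bar 3 tick 0 v(0, 1): F3/C4 P5 -> A3/E4 P5 similar
  -> R4 @ bar 4 tick 0 v(0, 1): B3/A5 m7 untreated
  -> R7 @ bar 4 tick 0 v(1,): F4->A5 leap 16st
  -> R7 @ bar 4 tick 2 v(1,): A5->G4 leap 14st
  -> R2 @ bar 11 tick 0 v(0, 1): E3/B3 P5 -> F3/F4 P8 similar
  -> R7 @ bar 11 tick 0 v(1,): B3->F4 leap 6st

(3, 0, R1, (0, 1))
(4, 0, R4, (0, 1))
(4, 0, R7, (1,))
(4, 2, R7, (1,))
(11, 0, R2, (0, 1))
(11, 0, R7, (1,))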